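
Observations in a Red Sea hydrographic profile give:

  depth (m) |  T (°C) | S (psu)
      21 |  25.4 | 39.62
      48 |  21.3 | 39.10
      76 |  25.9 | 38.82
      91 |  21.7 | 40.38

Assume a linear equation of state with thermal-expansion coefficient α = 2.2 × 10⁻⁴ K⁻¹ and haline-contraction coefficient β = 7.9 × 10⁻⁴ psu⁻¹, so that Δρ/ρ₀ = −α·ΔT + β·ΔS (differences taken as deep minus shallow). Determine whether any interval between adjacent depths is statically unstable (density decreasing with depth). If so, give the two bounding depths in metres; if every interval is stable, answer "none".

Evaluate Δρ/ρ₀ = −αΔT + βΔS across each adjacent pair:
  21–48 m: −αΔT+βΔS = −(2.2 × 10⁻⁴)(-4.1)+(7.9 × 10⁻⁴)(-0.52) = 4.9 × 10⁻⁴ → stable
  48–76 m: −αΔT+βΔS = −(2.2 × 10⁻⁴)(+4.6)+(7.9 × 10⁻⁴)(-0.28) = -1.2 × 10⁻³ → UNSTABLE
  76–91 m: −αΔT+βΔS = −(2.2 × 10⁻⁴)(-4.2)+(7.9 × 10⁻⁴)(+1.56) = 2.2 × 10⁻³ → stable
The 48–76 m interval has Δρ < 0: lighter water underlies denser water.

48–76 m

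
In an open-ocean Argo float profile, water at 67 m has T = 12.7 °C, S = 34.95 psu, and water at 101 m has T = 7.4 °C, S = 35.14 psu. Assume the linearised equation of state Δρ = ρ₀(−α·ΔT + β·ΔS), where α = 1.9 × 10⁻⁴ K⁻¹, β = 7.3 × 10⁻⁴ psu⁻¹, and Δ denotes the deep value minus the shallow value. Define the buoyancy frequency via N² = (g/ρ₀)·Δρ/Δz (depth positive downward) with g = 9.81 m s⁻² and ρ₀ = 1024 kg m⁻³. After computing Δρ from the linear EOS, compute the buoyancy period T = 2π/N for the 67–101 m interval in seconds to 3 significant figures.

ΔT = -5.3 K, ΔS = +0.19 psu (deep − shallow).
Δρ/ρ₀ = −αΔT + βΔS = 1.007 × 10⁻³ + 1.387 × 10⁻⁴ = 1.1457 × 10⁻³, so Δρ ≈ 1.173 kg m⁻³.
N² = (g/ρ₀)·Δρ/Δz = g·(Δρ/ρ₀)/Δz = 9.81 × 1.1457 × 10⁻³ / 34 = 3.3057 × 10⁻⁴ s⁻².
N = √(3.3057 × 10⁻⁴) = 0.018182 rad s⁻¹ → T = 2π/N = 345.57 s ≈ 346 s.

346 s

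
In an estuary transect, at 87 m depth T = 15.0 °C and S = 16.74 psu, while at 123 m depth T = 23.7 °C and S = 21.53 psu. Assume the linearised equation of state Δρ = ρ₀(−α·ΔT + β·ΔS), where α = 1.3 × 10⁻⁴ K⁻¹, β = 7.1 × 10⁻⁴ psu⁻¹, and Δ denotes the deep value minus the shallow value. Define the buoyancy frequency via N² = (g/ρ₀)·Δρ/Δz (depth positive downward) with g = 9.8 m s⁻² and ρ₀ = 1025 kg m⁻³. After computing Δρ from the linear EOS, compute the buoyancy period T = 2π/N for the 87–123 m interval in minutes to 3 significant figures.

4.21 min

ΔT = +8.7 K, ΔS = +4.79 psu (deep − shallow).
Δρ/ρ₀ = −αΔT + βΔS = -1.131 × 10⁻³ + 3.4009 × 10⁻³ = 2.2699 × 10⁻³, so Δρ ≈ 2.327 kg m⁻³.
N² = (g/ρ₀)·Δρ/Δz = g·(Δρ/ρ₀)/Δz = 9.8 × 2.2699 × 10⁻³ / 36 = 6.1792 × 10⁻⁴ s⁻².
N = √(6.1792 × 10⁻⁴) = 0.024858 rad s⁻¹ → T = 2π/N = 252.76 s = 4.2127 min ≈ 4.21 min.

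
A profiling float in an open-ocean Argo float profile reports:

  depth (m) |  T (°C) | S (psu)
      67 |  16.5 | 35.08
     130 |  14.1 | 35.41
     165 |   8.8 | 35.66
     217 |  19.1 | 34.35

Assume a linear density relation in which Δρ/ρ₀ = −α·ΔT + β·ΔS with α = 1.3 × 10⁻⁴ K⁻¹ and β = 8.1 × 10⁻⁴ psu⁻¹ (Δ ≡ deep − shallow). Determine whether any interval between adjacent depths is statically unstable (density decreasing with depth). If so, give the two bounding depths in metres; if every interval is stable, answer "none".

Evaluate Δρ/ρ₀ = −αΔT + βΔS across each adjacent pair:
  67–130 m: −αΔT+βΔS = −(1.3 × 10⁻⁴)(-2.4)+(8.1 × 10⁻⁴)(+0.33) = 5.8 × 10⁻⁴ → stable
  130–165 m: −αΔT+βΔS = −(1.3 × 10⁻⁴)(-5.3)+(8.1 × 10⁻⁴)(+0.25) = 8.9 × 10⁻⁴ → stable
  165–217 m: −αΔT+βΔS = −(1.3 × 10⁻⁴)(+10.3)+(8.1 × 10⁻⁴)(-1.31) = -2.4 × 10⁻³ → UNSTABLE
The 165–217 m interval has Δρ < 0: lighter water underlies denser water.

165–217 m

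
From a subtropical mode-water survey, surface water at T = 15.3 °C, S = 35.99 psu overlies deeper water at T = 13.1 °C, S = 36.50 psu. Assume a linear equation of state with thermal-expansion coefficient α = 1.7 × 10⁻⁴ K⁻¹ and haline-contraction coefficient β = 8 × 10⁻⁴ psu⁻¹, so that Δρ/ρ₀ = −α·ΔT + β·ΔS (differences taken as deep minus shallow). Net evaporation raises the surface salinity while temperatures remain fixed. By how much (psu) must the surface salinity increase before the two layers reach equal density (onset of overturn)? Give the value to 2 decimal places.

Neutral buoyancy requires −α(T_deep − T_surf) + β(S_deep − S_surf′) = 0.
S_surf′ = S_deep − (α/β)·ΔT = 36.50 − (1.7 × 10⁻⁴/8 × 10⁻⁴)·(-2.2) = 36.9675 psu.
Increase required: 36.9675 − 35.99 = 0.9775 psu.

0.98 psu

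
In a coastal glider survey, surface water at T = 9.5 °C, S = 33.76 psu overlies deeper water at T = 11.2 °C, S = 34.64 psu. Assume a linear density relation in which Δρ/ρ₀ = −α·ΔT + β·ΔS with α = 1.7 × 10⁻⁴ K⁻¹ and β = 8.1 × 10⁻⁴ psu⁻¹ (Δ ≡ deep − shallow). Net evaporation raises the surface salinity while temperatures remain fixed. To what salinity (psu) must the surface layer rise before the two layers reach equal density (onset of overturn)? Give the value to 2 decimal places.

Neutral buoyancy requires −α(T_deep − T_surf) + β(S_deep − S_surf′) = 0.
S_surf′ = S_deep − (α/β)·ΔT = 34.64 − (1.7 × 10⁻⁴/8.1 × 10⁻⁴)·(+1.7) = 34.2832 psu.
Increase required: 34.2832 − 33.76 = 0.5232 psu.

34.28 psu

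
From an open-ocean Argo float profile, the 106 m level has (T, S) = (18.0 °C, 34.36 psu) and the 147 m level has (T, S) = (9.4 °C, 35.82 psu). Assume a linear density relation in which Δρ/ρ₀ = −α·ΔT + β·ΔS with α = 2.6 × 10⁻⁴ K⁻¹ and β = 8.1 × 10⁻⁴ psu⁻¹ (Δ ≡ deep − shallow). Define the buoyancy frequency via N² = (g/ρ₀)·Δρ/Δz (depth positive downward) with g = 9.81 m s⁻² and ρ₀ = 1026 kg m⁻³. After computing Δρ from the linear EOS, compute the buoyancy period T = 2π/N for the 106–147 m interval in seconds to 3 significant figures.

220 s

ΔT = -8.6 K, ΔS = +1.46 psu (deep − shallow).
Δρ/ρ₀ = −αΔT + βΔS = 2.236 × 10⁻³ + 1.1826 × 10⁻³ = 3.4186 × 10⁻³, so Δρ ≈ 3.507 kg m⁻³.
N² = (g/ρ₀)·Δρ/Δz = g·(Δρ/ρ₀)/Δz = 9.81 × 3.4186 × 10⁻³ / 41 = 8.1796 × 10⁻⁴ s⁻².
N = √(8.1796 × 10⁻⁴) = 0.028600 rad s⁻¹ → T = 2π/N = 219.69 s ≈ 220 s.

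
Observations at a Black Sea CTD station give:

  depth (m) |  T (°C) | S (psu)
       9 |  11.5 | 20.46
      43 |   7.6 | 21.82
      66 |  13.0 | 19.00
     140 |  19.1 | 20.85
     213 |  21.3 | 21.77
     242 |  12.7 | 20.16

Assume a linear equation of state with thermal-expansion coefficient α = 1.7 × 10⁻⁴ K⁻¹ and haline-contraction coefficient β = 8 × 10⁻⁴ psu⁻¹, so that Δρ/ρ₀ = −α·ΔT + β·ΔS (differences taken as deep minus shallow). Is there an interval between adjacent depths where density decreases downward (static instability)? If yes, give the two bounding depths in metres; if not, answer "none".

Evaluate Δρ/ρ₀ = −αΔT + βΔS across each adjacent pair:
  9–43 m: −αΔT+βΔS = −(1.7 × 10⁻⁴)(-3.9)+(8 × 10⁻⁴)(+1.36) = 1.8 × 10⁻³ → stable
  43–66 m: −αΔT+βΔS = −(1.7 × 10⁻⁴)(+5.4)+(8 × 10⁻⁴)(-2.82) = -3.2 × 10⁻³ → UNSTABLE
  66–140 m: −αΔT+βΔS = −(1.7 × 10⁻⁴)(+6.1)+(8 × 10⁻⁴)(+1.85) = 4.4 × 10⁻⁴ → stable
  140–213 m: −αΔT+βΔS = −(1.7 × 10⁻⁴)(+2.2)+(8 × 10⁻⁴)(+0.92) = 3.6 × 10⁻⁴ → stable
  213–242 m: −αΔT+βΔS = −(1.7 × 10⁻⁴)(-8.6)+(8 × 10⁻⁴)(-1.61) = 1.7 × 10⁻⁴ → stable
The 43–66 m interval has Δρ < 0: lighter water underlies denser water.

43–66 m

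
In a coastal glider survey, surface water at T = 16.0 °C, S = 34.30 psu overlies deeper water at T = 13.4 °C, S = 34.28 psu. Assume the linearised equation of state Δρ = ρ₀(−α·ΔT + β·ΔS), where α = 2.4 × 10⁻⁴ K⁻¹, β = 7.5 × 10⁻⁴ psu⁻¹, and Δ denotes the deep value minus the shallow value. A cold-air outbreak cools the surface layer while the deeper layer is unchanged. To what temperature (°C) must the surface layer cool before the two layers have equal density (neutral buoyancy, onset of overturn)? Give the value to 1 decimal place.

Neutral buoyancy requires Δρ = 0, i.e. −α(T_deep − T_surf′) + β(S_deep − S_surf) = 0.
T_surf′ = T_deep − (β/α)·ΔS = 13.4 − (7.5 × 10⁻⁴/2.4 × 10⁻⁴)·(-0.02) = 13.463 °C.
Cooling required: 16.0 − (13.463) = 2.537 °C.

13.5 °C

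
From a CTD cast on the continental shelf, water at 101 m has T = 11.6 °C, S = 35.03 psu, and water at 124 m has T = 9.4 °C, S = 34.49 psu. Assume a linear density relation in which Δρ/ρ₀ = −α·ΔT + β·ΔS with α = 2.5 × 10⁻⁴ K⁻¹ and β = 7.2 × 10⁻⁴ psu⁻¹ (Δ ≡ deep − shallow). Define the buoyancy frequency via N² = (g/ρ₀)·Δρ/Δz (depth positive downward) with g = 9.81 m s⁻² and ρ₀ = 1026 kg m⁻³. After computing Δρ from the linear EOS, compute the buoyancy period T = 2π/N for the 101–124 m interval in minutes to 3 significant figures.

12.6 min

ΔT = -2.2 K, ΔS = -0.54 psu (deep − shallow).
Δρ/ρ₀ = −αΔT + βΔS = 5.50 × 10⁻⁴ − 3.888 × 10⁻⁴ = 1.612 × 10⁻⁴, so Δρ ≈ 0.1654 kg m⁻³.
N² = (g/ρ₀)·Δρ/Δz = g·(Δρ/ρ₀)/Δz = 9.81 × 1.612 × 10⁻⁴ / 23 = 6.8755 × 10⁻⁵ s⁻².
N = √(6.8755 × 10⁻⁵) = 8.2919 × 10⁻³ rad s⁻¹ → T = 2π/N = 757.75 s = 12.629 min ≈ 12.6 min.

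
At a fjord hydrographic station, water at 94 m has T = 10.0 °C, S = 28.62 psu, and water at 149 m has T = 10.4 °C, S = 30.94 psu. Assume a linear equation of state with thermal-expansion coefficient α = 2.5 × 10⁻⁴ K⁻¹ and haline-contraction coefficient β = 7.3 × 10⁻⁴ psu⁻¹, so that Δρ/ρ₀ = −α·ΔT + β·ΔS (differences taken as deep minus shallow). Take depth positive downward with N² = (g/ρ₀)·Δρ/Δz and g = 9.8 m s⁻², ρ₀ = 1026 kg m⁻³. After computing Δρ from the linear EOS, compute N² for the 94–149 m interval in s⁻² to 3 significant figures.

2.84 × 10⁻⁴ s⁻²

ΔT = +0.4 K, ΔS = +2.32 psu (deep − shallow).
Δρ/ρ₀ = −αΔT + βΔS = -1.00 × 10⁻⁴ + 1.6936 × 10⁻³ = 1.5936 × 10⁻³, so Δρ ≈ 1.635 kg m⁻³.
N² = (g/ρ₀)·Δρ/Δz = g·(Δρ/ρ₀)/Δz = 9.8 × 1.5936 × 10⁻³ / 55 = 2.8395 × 10⁻⁴ s⁻² ≈ 2.84 × 10⁻⁴ s⁻².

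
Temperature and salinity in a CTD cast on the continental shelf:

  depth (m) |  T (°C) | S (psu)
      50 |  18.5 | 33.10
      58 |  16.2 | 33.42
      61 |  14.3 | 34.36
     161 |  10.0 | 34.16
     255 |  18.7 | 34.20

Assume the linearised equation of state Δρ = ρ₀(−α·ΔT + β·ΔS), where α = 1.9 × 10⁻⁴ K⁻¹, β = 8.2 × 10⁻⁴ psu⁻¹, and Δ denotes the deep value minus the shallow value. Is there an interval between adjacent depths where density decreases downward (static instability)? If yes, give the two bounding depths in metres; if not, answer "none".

161–255 m

Evaluate Δρ/ρ₀ = −αΔT + βΔS across each adjacent pair:
  50–58 m: −αΔT+βΔS = −(1.9 × 10⁻⁴)(-2.3)+(8.2 × 10⁻⁴)(+0.32) = 7.0 × 10⁻⁴ → stable
  58–61 m: −αΔT+βΔS = −(1.9 × 10⁻⁴)(-1.9)+(8.2 × 10⁻⁴)(+0.94) = 1.1 × 10⁻³ → stable
  61–161 m: −αΔT+βΔS = −(1.9 × 10⁻⁴)(-4.3)+(8.2 × 10⁻⁴)(-0.20) = 6.5 × 10⁻⁴ → stable
  161–255 m: −αΔT+βΔS = −(1.9 × 10⁻⁴)(+8.7)+(8.2 × 10⁻⁴)(+0.04) = -1.6 × 10⁻³ → UNSTABLE
The 161–255 m interval has Δρ < 0: lighter water underlies denser water.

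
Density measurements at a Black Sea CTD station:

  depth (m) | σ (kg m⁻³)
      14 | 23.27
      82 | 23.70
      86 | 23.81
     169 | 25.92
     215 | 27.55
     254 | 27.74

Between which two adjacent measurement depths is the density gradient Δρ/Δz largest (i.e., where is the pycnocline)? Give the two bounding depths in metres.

169–215 m

Compute the density gradient over each adjacent pair:
  14–82 m: Δρ/Δz = 0.43/68 = 6.3 × 10⁻³ kg m⁻⁴
  82–86 m: Δρ/Δz = 0.11/4 = 0.028 kg m⁻⁴
  86–169 m: Δρ/Δz = 2.11/83 = 0.025 kg m⁻⁴
  169–215 m: Δρ/Δz = 1.63/46 = 0.035 kg m⁻⁴
  215–254 m: Δρ/Δz = 0.19/39 = 4.9 × 10⁻³ kg m⁻⁴
The largest gradient is in the 169–215 m interval — the pycnocline.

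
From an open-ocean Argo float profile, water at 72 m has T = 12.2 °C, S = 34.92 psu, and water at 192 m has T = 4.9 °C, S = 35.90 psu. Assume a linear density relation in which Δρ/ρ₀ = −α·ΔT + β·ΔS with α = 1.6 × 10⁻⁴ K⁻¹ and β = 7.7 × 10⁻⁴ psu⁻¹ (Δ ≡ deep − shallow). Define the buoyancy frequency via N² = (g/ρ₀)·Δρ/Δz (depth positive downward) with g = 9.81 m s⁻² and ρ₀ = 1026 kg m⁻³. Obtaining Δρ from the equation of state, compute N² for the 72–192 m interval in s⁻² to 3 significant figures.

1.57 × 10⁻⁴ s⁻²

ΔT = -7.3 K, ΔS = +0.98 psu (deep − shallow).
Δρ/ρ₀ = −αΔT + βΔS = 1.168 × 10⁻³ + 7.546 × 10⁻⁴ = 1.9226 × 10⁻³, so Δρ ≈ 1.973 kg m⁻³.
N² = (g/ρ₀)·Δρ/Δz = g·(Δρ/ρ₀)/Δz = 9.81 × 1.9226 × 10⁻³ / 120 = 1.5717 × 10⁻⁴ s⁻² ≈ 1.57 × 10⁻⁴ s⁻².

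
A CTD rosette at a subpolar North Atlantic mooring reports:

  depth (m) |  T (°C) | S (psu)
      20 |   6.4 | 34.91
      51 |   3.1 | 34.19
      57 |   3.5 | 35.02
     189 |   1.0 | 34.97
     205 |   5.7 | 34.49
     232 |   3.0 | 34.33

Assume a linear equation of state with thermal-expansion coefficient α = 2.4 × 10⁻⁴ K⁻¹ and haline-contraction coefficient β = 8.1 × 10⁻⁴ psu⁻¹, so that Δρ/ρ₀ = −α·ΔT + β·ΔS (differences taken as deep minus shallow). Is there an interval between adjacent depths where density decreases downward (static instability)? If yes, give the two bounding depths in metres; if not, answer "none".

189–205 m

Evaluate Δρ/ρ₀ = −αΔT + βΔS across each adjacent pair:
  20–51 m: −αΔT+βΔS = −(2.4 × 10⁻⁴)(-3.3)+(8.1 × 10⁻⁴)(-0.72) = 2.1 × 10⁻⁴ → stable
  51–57 m: −αΔT+βΔS = −(2.4 × 10⁻⁴)(+0.4)+(8.1 × 10⁻⁴)(+0.83) = 5.8 × 10⁻⁴ → stable
  57–189 m: −αΔT+βΔS = −(2.4 × 10⁻⁴)(-2.5)+(8.1 × 10⁻⁴)(-0.05) = 5.6 × 10⁻⁴ → stable
  189–205 m: −αΔT+βΔS = −(2.4 × 10⁻⁴)(+4.7)+(8.1 × 10⁻⁴)(-0.48) = -1.5 × 10⁻³ → UNSTABLE
  205–232 m: −αΔT+βΔS = −(2.4 × 10⁻⁴)(-2.7)+(8.1 × 10⁻⁴)(-0.16) = 5.2 × 10⁻⁴ → stable
The 189–205 m interval has Δρ < 0: lighter water underlies denser water.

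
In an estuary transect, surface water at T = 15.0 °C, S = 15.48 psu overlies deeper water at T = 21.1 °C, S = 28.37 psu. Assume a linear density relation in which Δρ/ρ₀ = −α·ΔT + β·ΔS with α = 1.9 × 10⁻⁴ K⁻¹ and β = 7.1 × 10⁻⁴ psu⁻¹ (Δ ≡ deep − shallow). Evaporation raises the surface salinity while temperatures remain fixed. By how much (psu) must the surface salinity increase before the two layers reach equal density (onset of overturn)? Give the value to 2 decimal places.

11.26 psu

Neutral buoyancy requires −α(T_deep − T_surf) + β(S_deep − S_surf′) = 0.
S_surf′ = S_deep − (α/β)·ΔT = 28.37 − (1.9 × 10⁻⁴/7.1 × 10⁻⁴)·(+6.1) = 26.7376 psu.
Increase required: 26.7376 − 15.48 = 11.2576 psu.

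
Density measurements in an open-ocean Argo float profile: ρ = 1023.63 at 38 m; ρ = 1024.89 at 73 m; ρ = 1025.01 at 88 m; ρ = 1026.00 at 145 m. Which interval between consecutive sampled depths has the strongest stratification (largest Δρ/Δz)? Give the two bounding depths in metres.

38–73 m

Compute the density gradient over each adjacent pair:
  38–73 m: Δρ/Δz = 1.26/35 = 0.036 kg m⁻⁴
  73–88 m: Δρ/Δz = 0.12/15 = 8.0 × 10⁻³ kg m⁻⁴
  88–145 m: Δρ/Δz = 0.99/57 = 0.017 kg m⁻⁴
The largest gradient is in the 38–73 m interval — the pycnocline.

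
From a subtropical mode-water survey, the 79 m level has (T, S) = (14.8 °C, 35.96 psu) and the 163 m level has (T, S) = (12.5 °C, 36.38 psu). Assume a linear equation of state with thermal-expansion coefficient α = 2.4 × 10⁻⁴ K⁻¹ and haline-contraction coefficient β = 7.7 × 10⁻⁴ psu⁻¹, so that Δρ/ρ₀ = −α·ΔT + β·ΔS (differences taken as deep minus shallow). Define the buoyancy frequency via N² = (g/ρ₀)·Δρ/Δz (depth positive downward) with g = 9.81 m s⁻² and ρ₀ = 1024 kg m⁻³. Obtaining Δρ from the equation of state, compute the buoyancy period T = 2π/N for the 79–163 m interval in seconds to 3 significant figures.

621 s

ΔT = -2.3 K, ΔS = +0.42 psu (deep − shallow).
Δρ/ρ₀ = −αΔT + βΔS = 5.52 × 10⁻⁴ + 3.234 × 10⁻⁴ = 8.754 × 10⁻⁴, so Δρ ≈ 0.8964 kg m⁻³.
N² = (g/ρ₀)·Δρ/Δz = g·(Δρ/ρ₀)/Δz = 9.81 × 8.754 × 10⁻⁴ / 84 = 1.0223 × 10⁻⁴ s⁻².
N = √(1.0223 × 10⁻⁴) = 0.010111 rad s⁻¹ → T = 2π/N = 621.42 s ≈ 621 s.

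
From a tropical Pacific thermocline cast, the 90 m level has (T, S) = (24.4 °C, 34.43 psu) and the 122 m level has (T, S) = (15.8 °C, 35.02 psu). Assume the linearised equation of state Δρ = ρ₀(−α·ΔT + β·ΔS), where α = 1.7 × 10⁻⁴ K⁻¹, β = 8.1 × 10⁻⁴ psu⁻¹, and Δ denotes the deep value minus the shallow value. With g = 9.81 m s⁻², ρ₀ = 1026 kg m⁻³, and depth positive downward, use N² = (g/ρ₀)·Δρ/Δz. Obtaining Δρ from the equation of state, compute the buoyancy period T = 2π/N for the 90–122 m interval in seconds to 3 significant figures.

258 s

ΔT = -8.6 K, ΔS = +0.59 psu (deep − shallow).
Δρ/ρ₀ = −αΔT + βΔS = 1.462 × 10⁻³ + 4.779 × 10⁻⁴ = 1.9399 × 10⁻³, so Δρ ≈ 1.990 kg m⁻³.
N² = (g/ρ₀)·Δρ/Δz = g·(Δρ/ρ₀)/Δz = 9.81 × 1.9399 × 10⁻³ / 32 = 5.9470 × 10⁻⁴ s⁻².
N = √(5.9470 × 10⁻⁴) = 0.024386 rad s⁻¹ → T = 2π/N = 257.66 s ≈ 258 s.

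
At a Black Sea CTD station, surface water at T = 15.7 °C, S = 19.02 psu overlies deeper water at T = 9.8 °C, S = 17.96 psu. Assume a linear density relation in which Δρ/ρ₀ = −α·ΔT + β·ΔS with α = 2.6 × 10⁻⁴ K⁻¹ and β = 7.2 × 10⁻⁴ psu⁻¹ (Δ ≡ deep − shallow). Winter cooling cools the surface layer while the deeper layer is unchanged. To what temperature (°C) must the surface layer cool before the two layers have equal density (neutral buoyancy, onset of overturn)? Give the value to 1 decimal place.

12.7 °C

Neutral buoyancy requires Δρ = 0, i.e. −α(T_deep − T_surf′) + β(S_deep − S_surf) = 0.
T_surf′ = T_deep − (β/α)·ΔS = 9.8 − (7.2 × 10⁻⁴/2.6 × 10⁻⁴)·(-1.06) = 12.735 °C.
Cooling required: 15.7 − (12.735) = 2.965 °C.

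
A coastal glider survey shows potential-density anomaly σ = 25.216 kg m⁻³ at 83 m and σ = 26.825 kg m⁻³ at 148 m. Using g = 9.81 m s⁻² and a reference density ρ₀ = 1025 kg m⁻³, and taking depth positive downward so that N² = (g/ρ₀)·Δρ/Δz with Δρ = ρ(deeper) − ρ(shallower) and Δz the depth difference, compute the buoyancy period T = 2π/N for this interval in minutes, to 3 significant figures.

6.80 min

Δρ = 1026.825 − 1025.216 = 1.609 kg m⁻³ over Δz = 148 − 83 = 65 m.
N² = (9.81/1025) × (1.609/65) = 2.3691 × 10⁻⁴ s⁻².
N = √(2.3691 × 10⁻⁴) = 0.015392 rad s⁻¹, so T = 2π/N = 408.21 s = 6.8035 min ≈ 6.80 min.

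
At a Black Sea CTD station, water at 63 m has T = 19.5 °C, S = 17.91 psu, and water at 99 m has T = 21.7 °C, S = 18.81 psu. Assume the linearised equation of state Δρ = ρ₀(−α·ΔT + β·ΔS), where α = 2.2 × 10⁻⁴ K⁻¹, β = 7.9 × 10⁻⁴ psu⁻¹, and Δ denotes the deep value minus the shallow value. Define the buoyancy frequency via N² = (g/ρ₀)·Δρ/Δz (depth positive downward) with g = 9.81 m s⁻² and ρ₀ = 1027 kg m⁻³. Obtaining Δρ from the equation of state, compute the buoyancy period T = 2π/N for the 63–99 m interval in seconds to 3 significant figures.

799 s

ΔT = +2.2 K, ΔS = +0.90 psu (deep − shallow).
Δρ/ρ₀ = −αΔT + βΔS = -4.84 × 10⁻⁴ + 7.11 × 10⁻⁴ = 2.27 × 10⁻⁴, so Δρ ≈ 0.2331 kg m⁻³.
N² = (g/ρ₀)·Δρ/Δz = g·(Δρ/ρ₀)/Δz = 9.81 × 2.27 × 10⁻⁴ / 36 = 6.1858 × 10⁻⁵ s⁻².
N = √(6.1858 × 10⁻⁵) = 7.8650 × 10⁻³ rad s⁻¹ → T = 2π/N = 798.88 s ≈ 799 s.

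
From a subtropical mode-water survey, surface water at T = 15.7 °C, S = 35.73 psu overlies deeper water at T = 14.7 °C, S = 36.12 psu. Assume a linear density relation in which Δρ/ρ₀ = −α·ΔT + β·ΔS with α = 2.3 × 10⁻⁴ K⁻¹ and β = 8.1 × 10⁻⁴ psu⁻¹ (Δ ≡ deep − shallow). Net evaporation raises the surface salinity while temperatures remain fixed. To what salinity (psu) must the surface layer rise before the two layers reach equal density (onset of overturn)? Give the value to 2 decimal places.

Neutral buoyancy requires −α(T_deep − T_surf) + β(S_deep − S_surf′) = 0.
S_surf′ = S_deep − (α/β)·ΔT = 36.12 − (2.3 × 10⁻⁴/8.1 × 10⁻⁴)·(-1.0) = 36.4040 psu.
Increase required: 36.4040 − 35.73 = 0.6740 psu.

36.40 psu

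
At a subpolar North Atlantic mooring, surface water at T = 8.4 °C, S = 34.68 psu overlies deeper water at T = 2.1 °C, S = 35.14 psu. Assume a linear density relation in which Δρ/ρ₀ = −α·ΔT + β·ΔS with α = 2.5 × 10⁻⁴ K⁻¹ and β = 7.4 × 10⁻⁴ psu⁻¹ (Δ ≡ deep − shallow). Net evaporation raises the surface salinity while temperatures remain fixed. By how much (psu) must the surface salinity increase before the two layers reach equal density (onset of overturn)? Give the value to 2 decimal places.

2.59 psu

Neutral buoyancy requires −α(T_deep − T_surf) + β(S_deep − S_surf′) = 0.
S_surf′ = S_deep − (α/β)·ΔT = 35.14 − (2.5 × 10⁻⁴/7.4 × 10⁻⁴)·(-6.3) = 37.2684 psu.
Increase required: 37.2684 − 34.68 = 2.5884 psu.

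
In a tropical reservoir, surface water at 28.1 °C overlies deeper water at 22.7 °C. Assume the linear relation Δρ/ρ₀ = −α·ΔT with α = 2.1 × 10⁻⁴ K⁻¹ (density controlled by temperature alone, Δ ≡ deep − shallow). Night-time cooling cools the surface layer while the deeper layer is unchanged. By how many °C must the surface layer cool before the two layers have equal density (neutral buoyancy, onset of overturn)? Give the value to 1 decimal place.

With temperature the only control, equal density requires T_surf′ = T_deep.
T_surf′ = 22.7 °C.
Cooling required: 28.1 − 22.7 = 5.4 °C.

5.4 °C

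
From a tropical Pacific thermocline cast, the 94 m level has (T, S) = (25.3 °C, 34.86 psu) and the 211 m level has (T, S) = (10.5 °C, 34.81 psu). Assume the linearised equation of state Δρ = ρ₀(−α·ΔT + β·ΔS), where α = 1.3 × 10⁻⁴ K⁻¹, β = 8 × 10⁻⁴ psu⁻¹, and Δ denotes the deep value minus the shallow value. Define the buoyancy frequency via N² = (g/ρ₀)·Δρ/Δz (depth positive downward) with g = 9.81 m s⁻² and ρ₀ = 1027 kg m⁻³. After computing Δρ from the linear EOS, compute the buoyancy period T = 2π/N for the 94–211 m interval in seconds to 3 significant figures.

500 s

ΔT = -14.8 K, ΔS = -0.05 psu (deep − shallow).
Δρ/ρ₀ = −αΔT + βΔS = 1.924 × 10⁻³ − 4.00 × 10⁻⁵ = 1.884 × 10⁻³, so Δρ ≈ 1.935 kg m⁻³.
N² = (g/ρ₀)·Δρ/Δz = g·(Δρ/ρ₀)/Δz = 9.81 × 1.884 × 10⁻³ / 117 = 1.5797 × 10⁻⁴ s⁻².
N = √(1.5797 × 10⁻⁴) = 0.012569 rad s⁻¹ → T = 2π/N = 499.90 s ≈ 500 s.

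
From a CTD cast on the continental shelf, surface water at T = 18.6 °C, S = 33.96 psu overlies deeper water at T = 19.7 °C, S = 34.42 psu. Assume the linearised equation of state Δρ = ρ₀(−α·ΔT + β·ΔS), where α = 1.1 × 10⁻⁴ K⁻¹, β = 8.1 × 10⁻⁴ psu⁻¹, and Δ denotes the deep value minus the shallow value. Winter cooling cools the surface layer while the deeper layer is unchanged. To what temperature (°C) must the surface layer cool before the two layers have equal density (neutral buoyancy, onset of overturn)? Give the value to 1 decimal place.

Neutral buoyancy requires Δρ = 0, i.e. −α(T_deep − T_surf′) + β(S_deep − S_surf) = 0.
T_surf′ = T_deep − (β/α)·ΔS = 19.7 − (8.1 × 10⁻⁴/1.1 × 10⁻⁴)·(+0.46) = 16.313 °C.
Cooling required: 18.6 − (16.313) = 2.287 °C.

16.3 °C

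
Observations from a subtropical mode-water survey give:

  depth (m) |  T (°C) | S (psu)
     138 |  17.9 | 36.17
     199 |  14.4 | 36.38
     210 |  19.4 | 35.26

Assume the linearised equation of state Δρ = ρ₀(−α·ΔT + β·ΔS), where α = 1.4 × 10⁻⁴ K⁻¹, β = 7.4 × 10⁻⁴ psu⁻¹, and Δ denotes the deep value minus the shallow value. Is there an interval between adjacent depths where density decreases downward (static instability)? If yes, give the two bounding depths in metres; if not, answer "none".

199–210 m

Evaluate Δρ/ρ₀ = −αΔT + βΔS across each adjacent pair:
  138–199 m: −αΔT+βΔS = −(1.4 × 10⁻⁴)(-3.5)+(7.4 × 10⁻⁴)(+0.21) = 6.5 × 10⁻⁴ → stable
  199–210 m: −αΔT+βΔS = −(1.4 × 10⁻⁴)(+5.0)+(7.4 × 10⁻⁴)(-1.12) = -1.5 × 10⁻³ → UNSTABLE
The 199–210 m interval has Δρ < 0: lighter water underlies denser water.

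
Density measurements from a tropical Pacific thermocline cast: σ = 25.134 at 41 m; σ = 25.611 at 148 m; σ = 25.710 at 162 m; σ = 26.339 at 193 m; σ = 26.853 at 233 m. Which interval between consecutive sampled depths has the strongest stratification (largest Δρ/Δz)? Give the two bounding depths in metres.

162–193 m

Compute the density gradient over each adjacent pair:
  41–148 m: Δρ/Δz = 0.477/107 = 4.5 × 10⁻³ kg m⁻⁴
  148–162 m: Δρ/Δz = 0.099/14 = 7.1 × 10⁻³ kg m⁻⁴
  162–193 m: Δρ/Δz = 0.629/31 = 0.020 kg m⁻⁴
  193–233 m: Δρ/Δz = 0.514/40 = 0.013 kg m⁻⁴
The largest gradient is in the 162–193 m interval — the pycnocline.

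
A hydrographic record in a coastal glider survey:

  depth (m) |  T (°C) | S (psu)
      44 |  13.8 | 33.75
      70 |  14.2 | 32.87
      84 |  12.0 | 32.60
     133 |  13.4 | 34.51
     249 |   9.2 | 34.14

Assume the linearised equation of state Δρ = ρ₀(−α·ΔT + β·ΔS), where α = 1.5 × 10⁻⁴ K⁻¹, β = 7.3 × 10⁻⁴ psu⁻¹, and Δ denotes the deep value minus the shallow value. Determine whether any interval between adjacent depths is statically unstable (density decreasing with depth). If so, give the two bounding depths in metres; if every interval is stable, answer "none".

44–70 m

Evaluate Δρ/ρ₀ = −αΔT + βΔS across each adjacent pair:
  44–70 m: −αΔT+βΔS = −(1.5 × 10⁻⁴)(+0.4)+(7.3 × 10⁻⁴)(-0.88) = -7.0 × 10⁻⁴ → UNSTABLE
  70–84 m: −αΔT+βΔS = −(1.5 × 10⁻⁴)(-2.2)+(7.3 × 10⁻⁴)(-0.27) = 1.3 × 10⁻⁴ → stable
  84–133 m: −αΔT+βΔS = −(1.5 × 10⁻⁴)(+1.4)+(7.3 × 10⁻⁴)(+1.91) = 1.2 × 10⁻³ → stable
  133–249 m: −αΔT+βΔS = −(1.5 × 10⁻⁴)(-4.2)+(7.3 × 10⁻⁴)(-0.37) = 3.6 × 10⁻⁴ → stable
The 44–70 m interval has Δρ < 0: lighter water underlies denser water.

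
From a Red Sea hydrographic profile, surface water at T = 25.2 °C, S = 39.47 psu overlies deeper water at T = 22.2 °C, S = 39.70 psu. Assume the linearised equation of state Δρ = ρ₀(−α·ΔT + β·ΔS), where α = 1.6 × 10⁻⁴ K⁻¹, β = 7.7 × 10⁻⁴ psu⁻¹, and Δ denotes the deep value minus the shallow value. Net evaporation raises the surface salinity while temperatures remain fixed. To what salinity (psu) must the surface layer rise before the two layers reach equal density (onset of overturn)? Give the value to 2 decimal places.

40.32 psu

Neutral buoyancy requires −α(T_deep − T_surf) + β(S_deep − S_surf′) = 0.
S_surf′ = S_deep − (α/β)·ΔT = 39.70 − (1.6 × 10⁻⁴/7.7 × 10⁻⁴)·(-3.0) = 40.3234 psu.
Increase required: 40.3234 − 39.47 = 0.8534 psu.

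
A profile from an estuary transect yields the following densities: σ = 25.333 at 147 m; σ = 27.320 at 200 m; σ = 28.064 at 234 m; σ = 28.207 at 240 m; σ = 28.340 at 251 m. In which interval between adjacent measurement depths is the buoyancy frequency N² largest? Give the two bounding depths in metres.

147–200 m

Compute the density gradient over each adjacent pair:
  147–200 m: Δρ/Δz = 1.987/53 = 0.037 kg m⁻⁴
  200–234 m: Δρ/Δz = 0.744/34 = 0.022 kg m⁻⁴
  234–240 m: Δρ/Δz = 0.143/6 = 0.024 kg m⁻⁴
  240–251 m: Δρ/Δz = 0.133/11 = 0.012 kg m⁻⁴
The largest gradient is in the 147–200 m interval — the pycnocline.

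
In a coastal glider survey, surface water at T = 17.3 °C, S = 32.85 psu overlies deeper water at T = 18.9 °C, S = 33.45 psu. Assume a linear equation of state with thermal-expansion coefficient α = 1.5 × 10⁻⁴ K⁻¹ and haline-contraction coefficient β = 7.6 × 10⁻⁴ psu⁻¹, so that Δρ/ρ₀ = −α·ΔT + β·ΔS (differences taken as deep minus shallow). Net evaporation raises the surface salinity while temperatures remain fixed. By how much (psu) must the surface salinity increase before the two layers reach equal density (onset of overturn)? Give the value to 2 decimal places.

0.28 psu

Neutral buoyancy requires −α(T_deep − T_surf) + β(S_deep − S_surf′) = 0.
S_surf′ = S_deep − (α/β)·ΔT = 33.45 − (1.5 × 10⁻⁴/7.6 × 10⁻⁴)·(+1.6) = 33.1342 psu.
Increase required: 33.1342 − 32.85 = 0.2842 psu.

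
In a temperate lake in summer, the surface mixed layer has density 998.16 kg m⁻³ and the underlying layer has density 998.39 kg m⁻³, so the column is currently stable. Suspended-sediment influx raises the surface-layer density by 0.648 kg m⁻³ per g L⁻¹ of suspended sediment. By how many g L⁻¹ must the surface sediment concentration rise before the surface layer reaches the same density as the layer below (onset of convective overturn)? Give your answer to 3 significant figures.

0.355 g L⁻¹

Density deficit of the surface layer: 998.39 − 998.16 = 0.23 kg m⁻³.
Required change = 0.23 / 0.648 = 0.355 g L⁻¹.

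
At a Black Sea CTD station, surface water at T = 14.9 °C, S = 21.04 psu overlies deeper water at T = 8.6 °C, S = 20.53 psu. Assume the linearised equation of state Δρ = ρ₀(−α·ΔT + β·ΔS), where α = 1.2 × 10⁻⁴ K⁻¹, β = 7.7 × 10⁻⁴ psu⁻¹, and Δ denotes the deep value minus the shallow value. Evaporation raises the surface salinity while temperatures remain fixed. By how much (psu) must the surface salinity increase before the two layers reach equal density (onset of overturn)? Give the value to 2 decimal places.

Neutral buoyancy requires −α(T_deep − T_surf) + β(S_deep − S_surf′) = 0.
S_surf′ = S_deep − (α/β)·ΔT = 20.53 − (1.2 × 10⁻⁴/7.7 × 10⁻⁴)·(-6.3) = 21.5118 psu.
Increase required: 21.5118 − 21.04 = 0.4718 psu.

0.47 psu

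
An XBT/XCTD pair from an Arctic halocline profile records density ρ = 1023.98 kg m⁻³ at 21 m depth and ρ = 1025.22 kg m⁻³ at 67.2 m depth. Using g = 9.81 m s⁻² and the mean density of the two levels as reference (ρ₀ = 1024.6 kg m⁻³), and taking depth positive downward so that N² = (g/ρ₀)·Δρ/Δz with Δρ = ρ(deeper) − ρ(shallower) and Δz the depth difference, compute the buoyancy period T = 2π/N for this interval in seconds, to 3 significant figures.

Δρ = 1025.22 − 1023.98 = 1.24 kg m⁻³ over Δz = 67.2 − 21 = 46.2 m.
N² = (9.81/1024.6) × (1.24/46.2) = 2.5698 × 10⁻⁴ s⁻².
N = √(2.5698 × 10⁻⁴) = 0.016031 rad s⁻¹, so T = 2π/N = 391.94 s ≈ 392 s.
A positive N² confirms static stability across the interval.

392 s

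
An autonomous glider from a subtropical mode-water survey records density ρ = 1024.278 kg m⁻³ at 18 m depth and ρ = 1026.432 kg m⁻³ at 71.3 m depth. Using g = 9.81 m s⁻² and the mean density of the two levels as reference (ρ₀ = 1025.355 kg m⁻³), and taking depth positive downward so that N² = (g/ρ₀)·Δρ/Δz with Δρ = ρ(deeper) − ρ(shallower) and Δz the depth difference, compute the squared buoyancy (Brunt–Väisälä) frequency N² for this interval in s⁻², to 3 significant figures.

3.87 × 10⁻⁴ s⁻²

Δρ = 1026.432 − 1024.278 = 2.154 kg m⁻³ over Δz = 71.3 − 18 = 53.3 m.
N² = (9.81/1025.355) × (2.154/53.3) = 3.8665 × 10⁻⁴ s⁻² ≈ 3.87 × 10⁻⁴ s⁻².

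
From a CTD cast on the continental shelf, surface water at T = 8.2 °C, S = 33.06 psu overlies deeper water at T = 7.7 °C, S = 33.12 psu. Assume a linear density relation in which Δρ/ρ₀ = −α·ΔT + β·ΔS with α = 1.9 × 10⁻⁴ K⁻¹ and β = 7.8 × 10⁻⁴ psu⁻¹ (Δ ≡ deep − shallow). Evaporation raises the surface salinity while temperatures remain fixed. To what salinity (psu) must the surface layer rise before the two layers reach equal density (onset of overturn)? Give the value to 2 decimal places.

33.24 psu

Neutral buoyancy requires −α(T_deep − T_surf) + β(S_deep − S_surf′) = 0.
S_surf′ = S_deep − (α/β)·ΔT = 33.12 − (1.9 × 10⁻⁴/7.8 × 10⁻⁴)·(-0.5) = 33.2418 psu.
Increase required: 33.2418 − 33.06 = 0.1818 psu.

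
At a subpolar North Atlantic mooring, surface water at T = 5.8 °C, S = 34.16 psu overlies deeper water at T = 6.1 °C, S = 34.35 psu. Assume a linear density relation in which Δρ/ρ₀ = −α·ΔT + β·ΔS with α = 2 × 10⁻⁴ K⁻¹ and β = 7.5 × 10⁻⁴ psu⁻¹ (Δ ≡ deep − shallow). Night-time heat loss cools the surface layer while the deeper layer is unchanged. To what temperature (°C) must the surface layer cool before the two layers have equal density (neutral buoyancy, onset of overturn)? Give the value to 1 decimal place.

5.4 °C

Neutral buoyancy requires Δρ = 0, i.e. −α(T_deep − T_surf′) + β(S_deep − S_surf) = 0.
T_surf′ = T_deep − (β/α)·ΔS = 6.1 − (7.5 × 10⁻⁴/2 × 10⁻⁴)·(+0.19) = 5.387 °C.
Cooling required: 5.8 − (5.387) = 0.413 °C.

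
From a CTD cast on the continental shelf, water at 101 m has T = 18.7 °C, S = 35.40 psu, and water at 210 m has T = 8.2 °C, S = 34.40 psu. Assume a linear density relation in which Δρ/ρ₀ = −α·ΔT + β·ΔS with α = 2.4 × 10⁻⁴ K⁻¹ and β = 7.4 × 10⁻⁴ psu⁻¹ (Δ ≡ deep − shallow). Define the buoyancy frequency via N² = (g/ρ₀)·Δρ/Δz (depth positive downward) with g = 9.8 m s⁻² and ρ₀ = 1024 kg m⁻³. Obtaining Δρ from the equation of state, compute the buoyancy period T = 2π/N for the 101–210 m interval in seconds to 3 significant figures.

497 s

ΔT = -10.5 K, ΔS = -1.00 psu (deep − shallow).
Δρ/ρ₀ = −αΔT + βΔS = 2.52 × 10⁻³ − 7.40 × 10⁻⁴ = 1.78 × 10⁻³, so Δρ ≈ 1.823 kg m⁻³.
N² = (g/ρ₀)·Δρ/Δz = g·(Δρ/ρ₀)/Δz = 9.8 × 1.78 × 10⁻³ / 109 = 1.6004 × 10⁻⁴ s⁻².
N = √(1.6004 × 10⁻⁴) = 0.012651 rad s⁻¹ → T = 2π/N = 496.66 s ≈ 497 s.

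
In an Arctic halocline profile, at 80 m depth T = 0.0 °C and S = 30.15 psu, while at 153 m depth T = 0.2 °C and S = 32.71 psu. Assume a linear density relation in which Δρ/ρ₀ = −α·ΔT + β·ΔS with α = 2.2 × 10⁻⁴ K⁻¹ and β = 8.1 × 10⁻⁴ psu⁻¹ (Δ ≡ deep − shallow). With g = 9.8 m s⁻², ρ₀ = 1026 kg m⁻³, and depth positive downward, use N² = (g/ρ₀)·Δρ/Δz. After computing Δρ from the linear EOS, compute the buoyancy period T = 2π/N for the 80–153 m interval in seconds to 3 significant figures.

381 s

ΔT = +0.2 K, ΔS = +2.56 psu (deep − shallow).
Δρ/ρ₀ = −αΔT + βΔS = -4.40 × 10⁻⁵ + 2.0736 × 10⁻³ = 2.0296 × 10⁻³, so Δρ ≈ 2.082 kg m⁻³.
N² = (g/ρ₀)·Δρ/Δz = g·(Δρ/ρ₀)/Δz = 9.8 × 2.0296 × 10⁻³ / 73 = 2.7247 × 10⁻⁴ s⁻².
N = √(2.7247 × 10⁻⁴) = 0.016507 rad s⁻¹ → T = 2π/N = 380.64 s ≈ 381 s.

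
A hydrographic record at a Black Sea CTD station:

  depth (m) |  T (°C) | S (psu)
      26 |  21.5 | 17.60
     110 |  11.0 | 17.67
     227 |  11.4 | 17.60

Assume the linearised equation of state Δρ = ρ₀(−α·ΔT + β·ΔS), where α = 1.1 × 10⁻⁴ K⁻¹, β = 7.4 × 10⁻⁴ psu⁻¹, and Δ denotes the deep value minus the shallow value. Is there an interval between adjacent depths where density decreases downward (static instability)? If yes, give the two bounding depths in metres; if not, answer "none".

110–227 m

Evaluate Δρ/ρ₀ = −αΔT + βΔS across each adjacent pair:
  26–110 m: −αΔT+βΔS = −(1.1 × 10⁻⁴)(-10.5)+(7.4 × 10⁻⁴)(+0.07) = 1.2 × 10⁻³ → stable
  110–227 m: −αΔT+βΔS = −(1.1 × 10⁻⁴)(+0.4)+(7.4 × 10⁻⁴)(-0.07) = -9.6 × 10⁻⁵ → UNSTABLE
The 110–227 m interval has Δρ < 0: lighter water underlies denser water.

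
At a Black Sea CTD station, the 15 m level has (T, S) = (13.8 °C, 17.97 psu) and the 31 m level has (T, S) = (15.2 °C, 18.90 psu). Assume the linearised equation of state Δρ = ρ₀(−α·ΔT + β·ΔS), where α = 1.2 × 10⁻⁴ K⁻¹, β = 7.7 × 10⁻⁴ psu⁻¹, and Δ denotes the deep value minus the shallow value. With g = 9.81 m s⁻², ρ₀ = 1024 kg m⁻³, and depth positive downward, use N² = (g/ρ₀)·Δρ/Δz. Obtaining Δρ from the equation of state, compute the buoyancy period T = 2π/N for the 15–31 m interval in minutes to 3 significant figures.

5.71 min

ΔT = +1.4 K, ΔS = +0.93 psu (deep − shallow).
Δρ/ρ₀ = −αΔT + βΔS = -1.68 × 10⁻⁴ + 7.161 × 10⁻⁴ = 5.481 × 10⁻⁴, so Δρ ≈ 0.5613 kg m⁻³.
N² = (g/ρ₀)·Δρ/Δz = g·(Δρ/ρ₀)/Δz = 9.81 × 5.481 × 10⁻⁴ / 16 = 3.3605 × 10⁻⁴ s⁻².
N = √(3.3605 × 10⁻⁴) = 0.018332 rad s⁻¹ → T = 2π/N = 342.74 s = 5.7123 min ≈ 5.71 min.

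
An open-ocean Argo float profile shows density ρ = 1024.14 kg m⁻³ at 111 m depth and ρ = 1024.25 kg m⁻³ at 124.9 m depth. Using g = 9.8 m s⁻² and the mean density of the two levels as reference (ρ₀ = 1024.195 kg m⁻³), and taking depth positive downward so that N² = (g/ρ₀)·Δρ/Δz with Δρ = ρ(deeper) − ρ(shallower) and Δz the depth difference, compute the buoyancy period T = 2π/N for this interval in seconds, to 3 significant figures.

Δρ = 1024.25 − 1024.14 = 0.11 kg m⁻³ over Δz = 124.9 − 111 = 13.9 m.
N² = (9.8/1024.195) × (0.11/13.9) = 7.5722 × 10⁻⁵ s⁻².
N = √(7.5722 × 10⁻⁵) = 8.7018 × 10⁻³ rad s⁻¹, so T = 2π/N = 722.06 s ≈ 722 s.

722 s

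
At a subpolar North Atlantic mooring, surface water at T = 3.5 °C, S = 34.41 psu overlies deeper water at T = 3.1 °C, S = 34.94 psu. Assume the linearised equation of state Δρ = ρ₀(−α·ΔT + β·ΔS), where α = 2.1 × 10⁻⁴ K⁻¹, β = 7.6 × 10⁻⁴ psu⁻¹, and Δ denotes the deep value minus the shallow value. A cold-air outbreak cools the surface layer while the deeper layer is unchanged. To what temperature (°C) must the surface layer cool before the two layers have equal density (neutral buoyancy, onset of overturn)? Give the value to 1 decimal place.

Neutral buoyancy requires Δρ = 0, i.e. −α(T_deep − T_surf′) + β(S_deep − S_surf) = 0.
T_surf′ = T_deep − (β/α)·ΔS = 3.1 − (7.6 × 10⁻⁴/2.1 × 10⁻⁴)·(+0.53) = 1.182 °C.
Cooling required: 3.5 − (1.182) = 2.318 °C.

1.2 °C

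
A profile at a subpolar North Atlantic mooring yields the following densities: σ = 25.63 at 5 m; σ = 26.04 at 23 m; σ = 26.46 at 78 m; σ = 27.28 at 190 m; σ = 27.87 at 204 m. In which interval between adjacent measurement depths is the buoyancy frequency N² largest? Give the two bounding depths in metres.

190–204 m

Compute the density gradient over each adjacent pair:
  5–23 m: Δρ/Δz = 0.41/18 = 0.023 kg m⁻⁴
  23–78 m: Δρ/Δz = 0.42/55 = 7.6 × 10⁻³ kg m⁻⁴
  78–190 m: Δρ/Δz = 0.82/112 = 7.3 × 10⁻³ kg m⁻⁴
  190–204 m: Δρ/Δz = 0.59/14 = 0.042 kg m⁻⁴
The largest gradient is in the 190–204 m interval — the pycnocline.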